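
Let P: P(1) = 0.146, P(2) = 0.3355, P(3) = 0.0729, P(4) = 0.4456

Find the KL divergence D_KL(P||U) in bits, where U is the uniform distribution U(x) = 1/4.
0.2710 bits

U(i) = 1/4 for all i

D_KL(P||U) = Σ P(x) log₂(P(x) / (1/4))
           = Σ P(x) log₂(P(x)) + log₂(4)
           = log₂(4) - H(P)

H(P) = -Σ P(x) log₂(P(x)):
  -P(1)·log₂(P(1)) = -(0.146)·log₂(0.146) = 0.40529
  -P(2)·log₂(P(2)) = -(0.3355)·log₂(0.3355) = 0.52862
  -P(3)·log₂(P(3)) = -(0.0729)·log₂(0.0729) = 0.27541
  -P(4)·log₂(P(4)) = -(0.4456)·log₂(0.4456) = 0.51965
H(P) = 0.40529 + 0.52862 + 0.27541 + 0.51965 = 1.72897 bits

log₂(4) = 2.00000 bits

D_KL(P||U) = 2.00000 - 1.72897 = 0.27103 ≈ 0.2710 bits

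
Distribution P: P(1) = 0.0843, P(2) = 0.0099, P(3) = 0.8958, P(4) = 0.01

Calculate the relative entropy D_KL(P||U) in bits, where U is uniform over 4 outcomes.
1.4246 bits

U(i) = 1/4 for all i

D_KL(P||U) = Σ P(x) log₂(P(x) / (1/4))
           = Σ P(x) log₂(P(x)) + log₂(4)
           = log₂(4) - H(P)

H(P) = -Σ P(x) log₂(P(x)):
  -P(1)·log₂(P(1)) = -(0.0843)·log₂(0.0843) = 0.30081
  -P(2)·log₂(P(2)) = -(0.0099)·log₂(0.0099) = 0.06592
  -P(3)·log₂(P(3)) = -(0.8958)·log₂(0.8958) = 0.14221
  -P(4)·log₂(P(4)) = -(0.01)·log₂(0.01) = 0.06644
H(P) = 0.30081 + 0.06592 + 0.14221 + 0.06644 = 0.57538 bits

log₂(4) = 2.00000 bits

D_KL(P||U) = 2.00000 - 0.57538 = 1.42462 ≈ 1.4246 bits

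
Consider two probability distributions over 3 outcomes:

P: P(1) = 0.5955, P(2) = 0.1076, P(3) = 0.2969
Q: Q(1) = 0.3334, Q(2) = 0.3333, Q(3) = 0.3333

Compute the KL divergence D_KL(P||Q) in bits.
0.2733 bits

D_KL(P||Q) = Σ P(x) log₂(P(x)/Q(x))

Computing term by term:
  P(1)·log₂(P(1)/Q(1)) = 0.5955·log₂(0.5955/0.3334) = 0.49834
  P(2)·log₂(P(2)/Q(2)) = 0.1076·log₂(0.1076/0.3333) = -0.17551
  P(3)·log₂(P(3)/Q(3)) = 0.2969·log₂(0.2969/0.3333) = -0.04954

D_KL(P||Q) = 0.49834 - 0.17551 - 0.04954 = 0.27329 ≈ 0.2733 bits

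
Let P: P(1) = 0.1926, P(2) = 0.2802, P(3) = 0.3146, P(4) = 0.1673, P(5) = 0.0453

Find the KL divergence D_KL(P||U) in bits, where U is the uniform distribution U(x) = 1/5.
0.1913 bits

U(i) = 1/5 for all i

D_KL(P||U) = Σ P(x) log₂(P(x) / (1/5))
           = Σ P(x) log₂(P(x)) + log₂(5)
           = log₂(5) - H(P)

H(P) = -Σ P(x) log₂(P(x)):
  -P(1)·log₂(P(1)) = -(0.1926)·log₂(0.1926) = 0.45768
  -P(2)·log₂(P(2)) = -(0.2802)·log₂(0.2802) = 0.51430
  -P(3)·log₂(P(3)) = -(0.3146)·log₂(0.3146) = 0.52488
  -P(4)·log₂(P(4)) = -(0.1673)·log₂(0.1673) = 0.43155
  -P(5)·log₂(P(5)) = -(0.0453)·log₂(0.0453) = 0.20223
H(P) = 0.45768 + 0.51430 + 0.52488 + 0.43155 + 0.20223 = 2.13064 bits

log₂(5) = 2.32193 bits

D_KL(P||U) = 2.32193 - 2.13064 = 0.19129 ≈ 0.1913 bits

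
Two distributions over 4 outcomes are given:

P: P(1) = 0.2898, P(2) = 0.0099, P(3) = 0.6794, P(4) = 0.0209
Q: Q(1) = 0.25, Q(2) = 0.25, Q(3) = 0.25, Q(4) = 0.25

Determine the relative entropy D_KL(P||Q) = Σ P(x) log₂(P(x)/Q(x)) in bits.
0.9207 bits

D_KL(P||Q) = Σ P(x) log₂(P(x)/Q(x))

Computing term by term:
  P(1)·log₂(P(1)/Q(1)) = 0.2898·log₂(0.2898/0.25) = 0.06176
  P(2)·log₂(P(2)/Q(2)) = 0.0099·log₂(0.0099/0.25) = -0.04612
  P(3)·log₂(P(3)/Q(3)) = 0.6794·log₂(0.6794/0.25) = 0.97992
  P(4)·log₂(P(4)/Q(4)) = 0.0209·log₂(0.0209/0.25) = -0.07483

D_KL(P||Q) = 0.06176 - 0.04612 + 0.97992 - 0.07483 = 0.92073 ≈ 0.9207 bits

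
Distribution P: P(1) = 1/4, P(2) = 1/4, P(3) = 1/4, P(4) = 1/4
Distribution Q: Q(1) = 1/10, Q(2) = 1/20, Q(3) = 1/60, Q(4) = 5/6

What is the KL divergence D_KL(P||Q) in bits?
1.4534 bits

D_KL(P||Q) = Σ P(x) log₂(P(x)/Q(x))

Computing term by term:
  P(1)·log₂(P(1)/Q(1)) = (1/4)·log₂((1/4)/(1/10)) = 0.33048
  P(2)·log₂(P(2)/Q(2)) = (1/4)·log₂((1/4)/(1/20)) = 0.58048
  P(3)·log₂(P(3)/Q(3)) = (1/4)·log₂((1/4)/(1/60)) = 0.97672
  P(4)·log₂(P(4)/Q(4)) = (1/4)·log₂((1/4)/(5/6)) = -0.43424

D_KL(P||Q) = 0.33048 + 0.58048 + 0.97672 - 0.43424 = 1.45344 ≈ 1.4534 bits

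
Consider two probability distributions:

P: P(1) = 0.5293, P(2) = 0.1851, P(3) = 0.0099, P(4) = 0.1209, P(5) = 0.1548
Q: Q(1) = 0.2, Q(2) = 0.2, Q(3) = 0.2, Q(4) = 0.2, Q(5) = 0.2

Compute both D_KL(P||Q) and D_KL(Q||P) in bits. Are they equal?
D_KL(P||Q) = 0.5346 bits, D_KL(Q||P) = 0.8280 bits. No, they are not equal.

D_KL(P||Q) = Σ P(x) log₂(P(x)/Q(x))

Computing term by term:
  P(1)·log₂(P(1)/Q(1)) = 0.5293·log₂(0.5293/0.2) = 0.74318
  P(2)·log₂(P(2)/Q(2)) = 0.1851·log₂(0.1851/0.2) = -0.02067
  P(3)·log₂(P(3)/Q(3)) = 0.0099·log₂(0.0099/0.2) = -0.04293
  P(4)·log₂(P(4)/Q(4)) = 0.1209·log₂(0.1209/0.2) = -0.08780
  P(5)·log₂(P(5)/Q(5)) = 0.1548·log₂(0.1548/0.2) = -0.05721

D_KL(P||Q) = 0.74318 - 0.02067 - 0.04293 - 0.08780 - 0.05721 = 0.53457 ≈ 0.5346 bits

D_KL(Q||P) = Σ Q(x) log₂(Q(x)/P(x))

Computing term by term:
  Q(1)·log₂(Q(1)/P(1)) = 0.2·log₂(0.2/0.5293) = -0.28082
  Q(2)·log₂(Q(2)/P(2)) = 0.2·log₂(0.2/0.1851) = 0.02234
  Q(3)·log₂(Q(3)/P(3)) = 0.2·log₂(0.2/0.0099) = 0.86729
  Q(4)·log₂(Q(4)/P(4)) = 0.2·log₂(0.2/0.1209) = 0.14524
  Q(5)·log₂(Q(5)/P(5)) = 0.2·log₂(0.2/0.1548) = 0.07392

D_KL(Q||P) = -0.28082 + 0.02234 + 0.86729 + 0.14524 + 0.07392 = 0.82797 ≈ 0.8280 bits

These are NOT equal (difference: 0.2934 bits). KL divergence is asymmetric: D_KL(P||Q) ≠ D_KL(Q||P) in general.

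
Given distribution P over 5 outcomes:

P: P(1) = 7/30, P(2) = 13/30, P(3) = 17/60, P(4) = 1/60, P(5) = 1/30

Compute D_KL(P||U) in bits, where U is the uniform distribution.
0.5317 bits

U(i) = 1/5 for all i

D_KL(P||U) = Σ P(x) log₂(P(x) / (1/5))
           = Σ P(x) log₂(P(x)) + log₂(5)
           = log₂(5) - H(P)

H(P) = -Σ P(x) log₂(P(x)):
  -P(1)·log₂(P(1)) = -(7/30)·log₂(7/30) = 0.48989
  -P(2)·log₂(P(2)) = -(13/30)·log₂(13/30) = 0.52280
  -P(3)·log₂(P(3)) = -(17/60)·log₂(17/60) = 0.51550
  -P(4)·log₂(P(4)) = -(1/60)·log₂(1/60) = 0.09845
  -P(5)·log₂(P(5)) = -(1/30)·log₂(1/30) = 0.16356
H(P) = 0.48989 + 0.52280 + 0.51550 + 0.09845 + 0.16356 = 1.79020 bits

log₂(5) = 2.32193 bits

D_KL(P||U) = 2.32193 - 1.79020 = 0.53173 ≈ 0.5317 bits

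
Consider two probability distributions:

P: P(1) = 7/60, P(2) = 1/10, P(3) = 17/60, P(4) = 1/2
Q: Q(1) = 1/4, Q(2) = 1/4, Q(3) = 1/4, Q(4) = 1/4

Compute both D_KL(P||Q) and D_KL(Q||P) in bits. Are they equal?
D_KL(P||Q) = 0.2907 bits, D_KL(Q||P) = 0.3102 bits. No, they are not equal.

D_KL(P||Q) = Σ P(x) log₂(P(x)/Q(x))

Computing term by term:
  P(1)·log₂(P(1)/Q(1)) = (7/60)·log₂((7/60)/(1/4)) = -0.12828
  P(2)·log₂(P(2)/Q(2)) = (1/10)·log₂((1/10)/(1/4)) = -0.13219
  P(3)·log₂(P(3)/Q(3)) = (17/60)·log₂((17/60)/(1/4)) = 0.05116
  P(4)·log₂(P(4)/Q(4)) = (1/2)·log₂((1/2)/(1/4)) = 0.50000

D_KL(P||Q) = -0.12828 - 0.13219 + 0.05116 + 0.50000 = 0.29069 ≈ 0.2907 bits

D_KL(Q||P) = Σ Q(x) log₂(Q(x)/P(x))

Computing term by term:
  Q(1)·log₂(Q(1)/P(1)) = (1/4)·log₂((1/4)/(7/60)) = 0.27488
  Q(2)·log₂(Q(2)/P(2)) = (1/4)·log₂((1/4)/(1/10)) = 0.33048
  Q(3)·log₂(Q(3)/P(3)) = (1/4)·log₂((1/4)/(17/60)) = -0.04514
  Q(4)·log₂(Q(4)/P(4)) = (1/4)·log₂((1/4)/(1/2)) = -0.25000

D_KL(Q||P) = 0.27488 + 0.33048 - 0.04514 - 0.25000 = 0.31022 ≈ 0.3102 bits

These are NOT equal (difference: 0.0195 bits). KL divergence is asymmetric: D_KL(P||Q) ≠ D_KL(Q||P) in general.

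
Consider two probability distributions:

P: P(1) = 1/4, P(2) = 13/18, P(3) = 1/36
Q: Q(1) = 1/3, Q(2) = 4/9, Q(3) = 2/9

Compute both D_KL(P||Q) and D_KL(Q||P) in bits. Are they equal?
D_KL(P||Q) = 0.3188 bits, D_KL(Q||P) = 0.4937 bits. No, they are not equal.

D_KL(P||Q) = Σ P(x) log₂(P(x)/Q(x))

Computing term by term:
  P(1)·log₂(P(1)/Q(1)) = (1/4)·log₂((1/4)/(1/3)) = -0.10376
  P(2)·log₂(P(2)/Q(2)) = (13/18)·log₂((13/18)/(4/9)) = 0.50587
  P(3)·log₂(P(3)/Q(3)) = (1/36)·log₂((1/36)/(2/9)) = -0.08333

D_KL(P||Q) = -0.10376 + 0.50587 - 0.08333 = 0.31878 ≈ 0.3188 bits

D_KL(Q||P) = Σ Q(x) log₂(Q(x)/P(x))

Computing term by term:
  Q(1)·log₂(Q(1)/P(1)) = (1/3)·log₂((1/3)/(1/4)) = 0.13835
  Q(2)·log₂(Q(2)/P(2)) = (4/9)·log₂((4/9)/(13/18)) = -0.31131
  Q(3)·log₂(Q(3)/P(3)) = (2/9)·log₂((2/9)/(1/36)) = 0.66667

D_KL(Q||P) = 0.13835 - 0.31131 + 0.66667 = 0.49371 ≈ 0.4937 bits

These are NOT equal (difference: 0.1749 bits). KL divergence is asymmetric: D_KL(P||Q) ≠ D_KL(Q||P) in general.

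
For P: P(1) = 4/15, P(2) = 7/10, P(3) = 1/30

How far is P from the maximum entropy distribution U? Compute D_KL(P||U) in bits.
0.5527 bits

U(i) = 1/3 for all i

D_KL(P||U) = Σ P(x) log₂(P(x) / (1/3))
           = Σ P(x) log₂(P(x)) + log₂(3)
           = log₂(3) - H(P)

H(P) = -Σ P(x) log₂(P(x)):
  -P(1)·log₂(P(1)) = -(4/15)·log₂(4/15) = 0.50850
  -P(2)·log₂(P(2)) = -(7/10)·log₂(7/10) = 0.36020
  -P(3)·log₂(P(3)) = -(1/30)·log₂(1/30) = 0.16356
H(P) = 0.50850 + 0.36020 + 0.16356 = 1.03226 bits

log₂(3) = 1.58496 bits

D_KL(P||U) = 1.58496 - 1.03226 = 0.55270 ≈ 0.5527 bits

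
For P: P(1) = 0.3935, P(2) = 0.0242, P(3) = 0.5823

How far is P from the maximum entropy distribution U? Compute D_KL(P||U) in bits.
0.4713 bits

U(i) = 1/3 for all i

D_KL(P||U) = Σ P(x) log₂(P(x) / (1/3))
           = Σ P(x) log₂(P(x)) + log₂(3)
           = log₂(3) - H(P)

H(P) = -Σ P(x) log₂(P(x)):
  -P(1)·log₂(P(1)) = -(0.3935)·log₂(0.3935) = 0.52948
  -P(2)·log₂(P(2)) = -(0.0242)·log₂(0.0242) = 0.12993
  -P(3)·log₂(P(3)) = -(0.5823)·log₂(0.5823) = 0.45429
H(P) = 0.52948 + 0.12993 + 0.45429 = 1.11370 bits

log₂(3) = 1.58496 bits

D_KL(P||U) = 1.58496 - 1.11370 = 0.47126 ≈ 0.4713 bits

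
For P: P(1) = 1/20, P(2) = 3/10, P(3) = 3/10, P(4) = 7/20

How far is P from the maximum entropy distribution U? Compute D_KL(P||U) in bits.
0.2116 bits

U(i) = 1/4 for all i

D_KL(P||U) = Σ P(x) log₂(P(x) / (1/4))
           = Σ P(x) log₂(P(x)) + log₂(4)
           = log₂(4) - H(P)

H(P) = -Σ P(x) log₂(P(x)):
  -P(1)·log₂(P(1)) = -(1/20)·log₂(1/20) = 0.21610
  -P(2)·log₂(P(2)) = -(3/10)·log₂(3/10) = 0.52109
  -P(3)·log₂(P(3)) = -(3/10)·log₂(3/10) = 0.52109
  -P(4)·log₂(P(4)) = -(7/20)·log₂(7/20) = 0.53010
H(P) = 0.21610 + 0.52109 + 0.52109 + 0.53010 = 1.78838 bits

log₂(4) = 2.00000 bits

D_KL(P||U) = 2.00000 - 1.78838 = 0.21162 ≈ 0.2116 bits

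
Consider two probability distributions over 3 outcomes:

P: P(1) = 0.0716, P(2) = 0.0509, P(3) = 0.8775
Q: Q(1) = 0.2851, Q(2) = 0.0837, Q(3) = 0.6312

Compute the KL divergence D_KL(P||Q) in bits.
0.2378 bits

D_KL(P||Q) = Σ P(x) log₂(P(x)/Q(x))

Computing term by term:
  P(1)·log₂(P(1)/Q(1)) = 0.0716·log₂(0.0716/0.2851) = -0.14273
  P(2)·log₂(P(2)/Q(2)) = 0.0509·log₂(0.0509/0.0837) = -0.03652
  P(3)·log₂(P(3)/Q(3)) = 0.8775·log₂(0.8775/0.6312) = 0.41708

D_KL(P||Q) = -0.14273 - 0.03652 + 0.41708 = 0.23783 ≈ 0.2378 bits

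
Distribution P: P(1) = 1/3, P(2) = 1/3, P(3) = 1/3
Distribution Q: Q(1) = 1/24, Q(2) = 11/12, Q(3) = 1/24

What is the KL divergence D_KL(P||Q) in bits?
1.5135 bits

D_KL(P||Q) = Σ P(x) log₂(P(x)/Q(x))

Computing term by term:
  P(1)·log₂(P(1)/Q(1)) = (1/3)·log₂((1/3)/(1/24)) = 1.00000
  P(2)·log₂(P(2)/Q(2)) = (1/3)·log₂((1/3)/(11/12)) = -0.48648
  P(3)·log₂(P(3)/Q(3)) = (1/3)·log₂((1/3)/(1/24)) = 1.00000

D_KL(P||Q) = 1.00000 - 0.48648 + 1.00000 = 1.51352 ≈ 1.5135 bits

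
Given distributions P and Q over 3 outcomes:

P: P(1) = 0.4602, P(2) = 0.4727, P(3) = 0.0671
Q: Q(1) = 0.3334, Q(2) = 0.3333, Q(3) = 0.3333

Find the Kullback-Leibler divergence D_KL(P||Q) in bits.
0.2971 bits

D_KL(P||Q) = Σ P(x) log₂(P(x)/Q(x))

Computing term by term:
  P(1)·log₂(P(1)/Q(1)) = 0.4602·log₂(0.4602/0.3334) = 0.21400
  P(2)·log₂(P(2)/Q(2)) = 0.4727·log₂(0.4727/0.3333) = 0.23829
  P(3)·log₂(P(3)/Q(3)) = 0.0671·log₂(0.0671/0.3333) = -0.15516

D_KL(P||Q) = 0.21400 + 0.23829 - 0.15516 = 0.29713 ≈ 0.2971 bits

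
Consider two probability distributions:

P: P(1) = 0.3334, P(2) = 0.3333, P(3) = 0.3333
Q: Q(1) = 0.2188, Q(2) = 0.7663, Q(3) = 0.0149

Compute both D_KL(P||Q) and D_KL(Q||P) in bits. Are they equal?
D_KL(P||Q) = 1.2966 bits, D_KL(Q||P) = 0.7206 bits. No, they are not equal.

D_KL(P||Q) = Σ P(x) log₂(P(x)/Q(x))

Computing term by term:
  P(1)·log₂(P(1)/Q(1)) = 0.3334·log₂(0.3334/0.2188) = 0.20259
  P(2)·log₂(P(2)/Q(2)) = 0.3333·log₂(0.3333/0.7663) = -0.40032
  P(3)·log₂(P(3)/Q(3)) = 0.3333·log₂(0.3333/0.0149) = 1.49433

D_KL(P||Q) = 0.20259 - 0.40032 + 1.49433 = 1.29660 ≈ 1.2966 bits

D_KL(Q||P) = Σ Q(x) log₂(Q(x)/P(x))

Computing term by term:
  Q(1)·log₂(Q(1)/P(1)) = 0.2188·log₂(0.2188/0.3334) = -0.13295
  Q(2)·log₂(Q(2)/P(2)) = 0.7663·log₂(0.7663/0.3333) = 0.92039
  Q(3)·log₂(Q(3)/P(3)) = 0.0149·log₂(0.0149/0.3333) = -0.06680

D_KL(Q||P) = -0.13295 + 0.92039 - 0.06680 = 0.72064 ≈ 0.7206 bits

These are NOT equal (difference: 0.5760 bits). KL divergence is asymmetric: D_KL(P||Q) ≠ D_KL(Q||P) in general.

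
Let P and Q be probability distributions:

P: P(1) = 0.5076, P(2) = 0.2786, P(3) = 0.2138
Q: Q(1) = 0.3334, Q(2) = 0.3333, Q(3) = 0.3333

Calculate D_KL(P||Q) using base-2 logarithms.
0.0988 bits

D_KL(P||Q) = Σ P(x) log₂(P(x)/Q(x))

Computing term by term:
  P(1)·log₂(P(1)/Q(1)) = 0.5076·log₂(0.5076/0.3334) = 0.30783
  P(2)·log₂(P(2)/Q(2)) = 0.2786·log₂(0.2786/0.3333) = -0.07205
  P(3)·log₂(P(3)/Q(3)) = 0.2138·log₂(0.2138/0.3333) = -0.13695

D_KL(P||Q) = 0.30783 - 0.07205 - 0.13695 = 0.09883 ≈ 0.0988 bits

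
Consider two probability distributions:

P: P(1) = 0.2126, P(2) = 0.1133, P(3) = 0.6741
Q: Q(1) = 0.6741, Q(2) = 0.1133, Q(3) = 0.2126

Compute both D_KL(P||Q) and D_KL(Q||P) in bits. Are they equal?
D_KL(P||Q) = 0.7683 bits, D_KL(Q||P) = 0.7683 bits. Yes, in this case they are equal (although KL divergence is not symmetric in general).

D_KL(P||Q) = Σ P(x) log₂(P(x)/Q(x))

Computing term by term:
  P(1)·log₂(P(1)/Q(1)) = 0.2126·log₂(0.2126/0.6741) = -0.35394
  P(2)·log₂(P(2)/Q(2)) = 0.1133·log₂(0.1133/0.1133) = 0.00000
  P(3)·log₂(P(3)/Q(3)) = 0.6741·log₂(0.6741/0.2126) = 1.12226

D_KL(P||Q) = -0.35394 + 0.00000 + 1.12226 = 0.76832 ≈ 0.7683 bits

D_KL(Q||P) = Σ Q(x) log₂(Q(x)/P(x))

Computing term by term:
  Q(1)·log₂(Q(1)/P(1)) = 0.6741·log₂(0.6741/0.2126) = 1.12226
  Q(2)·log₂(Q(2)/P(2)) = 0.1133·log₂(0.1133/0.1133) = 0.00000
  Q(3)·log₂(Q(3)/P(3)) = 0.2126·log₂(0.2126/0.6741) = -0.35394

D_KL(Q||P) = 1.12226 + 0.00000 - 0.35394 = 0.76832 ≈ 0.7683 bits

These ARE equal here. Q is P with outcomes relabeled (Q(1) = P(3), Q(3) = P(1)) by a relabeling that is its own inverse, so the two sums contain exactly the same terms in a different order. This is a special case — KL divergence is not symmetric in general: D_KL(P||Q) ≠ D_KL(Q||P) for most P, Q.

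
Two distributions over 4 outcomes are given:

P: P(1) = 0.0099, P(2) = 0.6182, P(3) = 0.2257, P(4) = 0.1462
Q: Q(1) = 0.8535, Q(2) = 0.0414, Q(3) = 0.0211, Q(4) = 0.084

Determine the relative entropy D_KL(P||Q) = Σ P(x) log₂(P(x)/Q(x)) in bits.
3.2361 bits

D_KL(P||Q) = Σ P(x) log₂(P(x)/Q(x))

Computing term by term:
  P(1)·log₂(P(1)/Q(1)) = 0.0099·log₂(0.0099/0.8535) = -0.06366
  P(2)·log₂(P(2)/Q(2)) = 0.6182·log₂(0.6182/0.0414) = 2.41121
  P(3)·log₂(P(3)/Q(3)) = 0.2257·log₂(0.2257/0.0211) = 0.77169
  P(4)·log₂(P(4)/Q(4)) = 0.1462·log₂(0.1462/0.084) = 0.11688

D_KL(P||Q) = -0.06366 + 2.41121 + 0.77169 + 0.11688 = 3.23612 ≈ 3.2361 bits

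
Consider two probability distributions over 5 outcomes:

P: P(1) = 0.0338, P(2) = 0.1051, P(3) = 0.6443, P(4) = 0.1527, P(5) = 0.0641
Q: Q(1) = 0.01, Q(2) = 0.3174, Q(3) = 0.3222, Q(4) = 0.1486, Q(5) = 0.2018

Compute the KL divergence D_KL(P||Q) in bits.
0.4359 bits

D_KL(P||Q) = Σ P(x) log₂(P(x)/Q(x))

Computing term by term:
  P(1)·log₂(P(1)/Q(1)) = 0.0338·log₂(0.0338/0.01) = 0.05939
  P(2)·log₂(P(2)/Q(2)) = 0.1051·log₂(0.1051/0.3174) = -0.16759
  P(3)·log₂(P(3)/Q(3)) = 0.6443·log₂(0.6443/0.3222) = 0.64416
  P(4)·log₂(P(4)/Q(4)) = 0.1527·log₂(0.1527/0.1486) = 0.00600
  P(5)·log₂(P(5)/Q(5)) = 0.0641·log₂(0.0641/0.2018) = -0.10606

D_KL(P||Q) = 0.05939 - 0.16759 + 0.64416 + 0.00600 - 0.10606 = 0.43590 ≈ 0.4359 bits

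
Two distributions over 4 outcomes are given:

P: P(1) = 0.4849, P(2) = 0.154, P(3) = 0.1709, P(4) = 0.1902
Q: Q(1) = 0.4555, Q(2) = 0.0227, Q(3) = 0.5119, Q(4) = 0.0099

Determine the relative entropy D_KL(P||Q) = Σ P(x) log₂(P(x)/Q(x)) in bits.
1.0096 bits

D_KL(P||Q) = Σ P(x) log₂(P(x)/Q(x))

Computing term by term:
  P(1)·log₂(P(1)/Q(1)) = 0.4849·log₂(0.4849/0.4555) = 0.04376
  P(2)·log₂(P(2)/Q(2)) = 0.154·log₂(0.154/0.0227) = 0.42537
  P(3)·log₂(P(3)/Q(3)) = 0.1709·log₂(0.1709/0.5119) = -0.27049
  P(4)·log₂(P(4)/Q(4)) = 0.1902·log₂(0.1902/0.0099) = 0.81100

D_KL(P||Q) = 0.04376 + 0.42537 - 0.27049 + 0.81100 = 1.00964 ≈ 1.0096 bits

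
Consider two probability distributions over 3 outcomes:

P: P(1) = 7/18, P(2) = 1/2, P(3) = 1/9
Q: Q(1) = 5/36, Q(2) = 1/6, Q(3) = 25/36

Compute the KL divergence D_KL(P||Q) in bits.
1.0764 bits

D_KL(P||Q) = Σ P(x) log₂(P(x)/Q(x))

Computing term by term:
  P(1)·log₂(P(1)/Q(1)) = (7/18)·log₂((7/18)/(5/36)) = 0.57767
  P(2)·log₂(P(2)/Q(2)) = (1/2)·log₂((1/2)/(1/6)) = 0.79248
  P(3)·log₂(P(3)/Q(3)) = (1/9)·log₂((1/9)/(25/36)) = -0.29376

D_KL(P||Q) = 0.57767 + 0.79248 - 0.29376 = 1.07639 ≈ 1.0764 bits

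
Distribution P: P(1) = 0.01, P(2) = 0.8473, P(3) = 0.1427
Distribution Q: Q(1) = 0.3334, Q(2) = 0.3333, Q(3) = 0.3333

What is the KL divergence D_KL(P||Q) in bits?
0.9153 bits

D_KL(P||Q) = Σ P(x) log₂(P(x)/Q(x))

Computing term by term:
  P(1)·log₂(P(1)/Q(1)) = 0.01·log₂(0.01/0.3334) = -0.05059
  P(2)·log₂(P(2)/Q(2)) = 0.8473·log₂(0.8473/0.3333) = 1.14051
  P(3)·log₂(P(3)/Q(3)) = 0.1427·log₂(0.1427/0.3333) = -0.17464

D_KL(P||Q) = -0.05059 + 1.14051 - 0.17464 = 0.91528 ≈ 0.9153 bits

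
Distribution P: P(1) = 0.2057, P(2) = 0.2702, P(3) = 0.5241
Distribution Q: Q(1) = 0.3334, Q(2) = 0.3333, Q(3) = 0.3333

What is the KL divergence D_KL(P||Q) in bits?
0.1171 bits

D_KL(P||Q) = Σ P(x) log₂(P(x)/Q(x))

Computing term by term:
  P(1)·log₂(P(1)/Q(1)) = 0.2057·log₂(0.2057/0.3334) = -0.14331
  P(2)·log₂(P(2)/Q(2)) = 0.2702·log₂(0.2702/0.3333) = -0.08181
  P(3)·log₂(P(3)/Q(3)) = 0.5241·log₂(0.5241/0.3333) = 0.34225

D_KL(P||Q) = -0.14331 - 0.08181 + 0.34225 = 0.11713 ≈ 0.1171 bits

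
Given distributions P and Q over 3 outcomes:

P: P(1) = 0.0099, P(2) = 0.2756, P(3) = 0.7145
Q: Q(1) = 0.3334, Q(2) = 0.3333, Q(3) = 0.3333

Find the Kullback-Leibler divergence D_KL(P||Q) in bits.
0.6602 bits

D_KL(P||Q) = Σ P(x) log₂(P(x)/Q(x))

Computing term by term:
  P(1)·log₂(P(1)/Q(1)) = 0.0099·log₂(0.0099/0.3334) = -0.05023
  P(2)·log₂(P(2)/Q(2)) = 0.2756·log₂(0.2756/0.3333) = -0.07558
  P(3)·log₂(P(3)/Q(3)) = 0.7145·log₂(0.7145/0.3333) = 0.78603

D_KL(P||Q) = -0.05023 - 0.07558 + 0.78603 = 0.66022 ≈ 0.6602 bits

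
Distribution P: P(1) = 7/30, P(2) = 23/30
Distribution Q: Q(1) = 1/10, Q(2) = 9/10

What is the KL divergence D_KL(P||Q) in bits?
0.1079 bits

D_KL(P||Q) = Σ P(x) log₂(P(x)/Q(x))

Computing term by term:
  P(1)·log₂(P(1)/Q(1)) = (7/30)·log₂((7/30)/(1/10)) = 0.28522
  P(2)·log₂(P(2)/Q(2)) = (23/30)·log₂((23/30)/(9/10)) = -0.17735

D_KL(P||Q) = 0.28522 - 0.17735 = 0.10787 ≈ 0.1079 bits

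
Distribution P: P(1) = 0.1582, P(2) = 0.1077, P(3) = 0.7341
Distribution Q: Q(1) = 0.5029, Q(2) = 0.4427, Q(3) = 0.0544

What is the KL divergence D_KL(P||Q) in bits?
2.2724 bits

D_KL(P||Q) = Σ P(x) log₂(P(x)/Q(x))

Computing term by term:
  P(1)·log₂(P(1)/Q(1)) = 0.1582·log₂(0.1582/0.5029) = -0.26396
  P(2)·log₂(P(2)/Q(2)) = 0.1077·log₂(0.1077/0.4427) = -0.21963
  P(3)·log₂(P(3)/Q(3)) = 0.7341·log₂(0.7341/0.0544) = 2.75603

D_KL(P||Q) = -0.26396 - 0.21963 + 2.75603 = 2.27244 ≈ 2.2724 bits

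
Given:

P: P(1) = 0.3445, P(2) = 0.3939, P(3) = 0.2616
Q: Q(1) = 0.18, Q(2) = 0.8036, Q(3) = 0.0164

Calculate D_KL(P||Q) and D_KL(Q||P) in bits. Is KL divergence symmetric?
D_KL(P||Q) = 0.9627 bits, D_KL(Q||P) = 0.5925 bits. No, KL divergence is not symmetric.

D_KL(P||Q) = Σ P(x) log₂(P(x)/Q(x))

Computing term by term:
  P(1)·log₂(P(1)/Q(1)) = 0.3445·log₂(0.3445/0.18) = 0.32263
  P(2)·log₂(P(2)/Q(2)) = 0.3939·log₂(0.3939/0.8036) = -0.40518
  P(3)·log₂(P(3)/Q(3)) = 0.2616·log₂(0.2616/0.0164) = 1.04525

D_KL(P||Q) = 0.32263 - 0.40518 + 1.04525 = 0.96270 ≈ 0.9627 bits

D_KL(Q||P) = Σ Q(x) log₂(Q(x)/P(x))

Computing term by term:
  Q(1)·log₂(Q(1)/P(1)) = 0.18·log₂(0.18/0.3445) = -0.16857
  Q(2)·log₂(Q(2)/P(2)) = 0.8036·log₂(0.8036/0.3939) = 0.82662
  Q(3)·log₂(Q(3)/P(3)) = 0.0164·log₂(0.0164/0.2616) = -0.06553

D_KL(Q||P) = -0.16857 + 0.82662 - 0.06553 = 0.59252 ≈ 0.5925 bits

These are NOT equal (difference: 0.3702 bits). KL divergence is asymmetric: D_KL(P||Q) ≠ D_KL(Q||P) in general.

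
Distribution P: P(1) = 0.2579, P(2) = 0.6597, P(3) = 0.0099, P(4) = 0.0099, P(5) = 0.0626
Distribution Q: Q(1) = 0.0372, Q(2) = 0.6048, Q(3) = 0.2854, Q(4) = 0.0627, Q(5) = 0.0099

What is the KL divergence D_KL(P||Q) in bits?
0.8953 bits

D_KL(P||Q) = Σ P(x) log₂(P(x)/Q(x))

Computing term by term:
  P(1)·log₂(P(1)/Q(1)) = 0.2579·log₂(0.2579/0.0372) = 0.72043
  P(2)·log₂(P(2)/Q(2)) = 0.6597·log₂(0.6597/0.6048) = 0.08269
  P(3)·log₂(P(3)/Q(3)) = 0.0099·log₂(0.0099/0.2854) = -0.04801
  P(4)·log₂(P(4)/Q(4)) = 0.0099·log₂(0.0099/0.0627) = -0.02636
  P(5)·log₂(P(5)/Q(5)) = 0.0626·log₂(0.0626/0.0099) = 0.16656

D_KL(P||Q) = 0.72043 + 0.08269 - 0.04801 - 0.02636 + 0.16656 = 0.89531 ≈ 0.8953 bits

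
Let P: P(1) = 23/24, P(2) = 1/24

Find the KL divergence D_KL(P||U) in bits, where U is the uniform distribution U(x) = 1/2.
0.7501 bits

U(i) = 1/2 for all i

D_KL(P||U) = Σ P(x) log₂(P(x) / (1/2))
           = Σ P(x) log₂(P(x)) + log₂(2)
           = log₂(2) - H(P)

H(P) = -Σ P(x) log₂(P(x)):
  -P(1)·log₂(P(1)) = -(23/24)·log₂(23/24) = 0.05884
  -P(2)·log₂(P(2)) = -(1/24)·log₂(1/24) = 0.19104
H(P) = 0.05884 + 0.19104 = 0.24988 bits

log₂(2) = 1.00000 bits

D_KL(P||U) = 1.00000 - 0.24988 = 0.75012 ≈ 0.7501 bits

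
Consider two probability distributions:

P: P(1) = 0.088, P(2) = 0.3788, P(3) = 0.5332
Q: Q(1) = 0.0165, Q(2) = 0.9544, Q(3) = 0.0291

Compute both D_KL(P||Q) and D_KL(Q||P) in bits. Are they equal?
D_KL(P||Q) = 1.9446 bits, D_KL(Q||P) = 1.1104 bits. No, they are not equal.

D_KL(P||Q) = Σ P(x) log₂(P(x)/Q(x))

Computing term by term:
  P(1)·log₂(P(1)/Q(1)) = 0.088·log₂(0.088/0.0165) = 0.21252
  P(2)·log₂(P(2)/Q(2)) = 0.3788·log₂(0.3788/0.9544) = -0.50500
  P(3)·log₂(P(3)/Q(3)) = 0.5332·log₂(0.5332/0.0291) = 2.23709

D_KL(P||Q) = 0.21252 - 0.50500 + 2.23709 = 1.94461 ≈ 1.9446 bits

D_KL(Q||P) = Σ Q(x) log₂(Q(x)/P(x))

Computing term by term:
  Q(1)·log₂(Q(1)/P(1)) = 0.0165·log₂(0.0165/0.088) = -0.03985
  Q(2)·log₂(Q(2)/P(2)) = 0.9544·log₂(0.9544/0.3788) = 1.27237
  Q(3)·log₂(Q(3)/P(3)) = 0.0291·log₂(0.0291/0.5332) = -0.12209

D_KL(Q||P) = -0.03985 + 1.27237 - 0.12209 = 1.11043 ≈ 1.1104 bits

These are NOT equal (difference: 0.8342 bits). KL divergence is asymmetric: D_KL(P||Q) ≠ D_KL(Q||P) in general.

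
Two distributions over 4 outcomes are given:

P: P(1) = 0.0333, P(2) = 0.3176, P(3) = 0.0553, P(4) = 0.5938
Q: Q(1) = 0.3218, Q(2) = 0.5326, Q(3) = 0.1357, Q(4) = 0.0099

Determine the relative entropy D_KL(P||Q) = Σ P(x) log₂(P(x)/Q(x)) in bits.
3.0897 bits

D_KL(P||Q) = Σ P(x) log₂(P(x)/Q(x))

Computing term by term:
  P(1)·log₂(P(1)/Q(1)) = 0.0333·log₂(0.0333/0.3218) = -0.10898
  P(2)·log₂(P(2)/Q(2)) = 0.3176·log₂(0.3176/0.5326) = -0.23688
  P(3)·log₂(P(3)/Q(3)) = 0.0553·log₂(0.0553/0.1357) = -0.07162
  P(4)·log₂(P(4)/Q(4)) = 0.5938·log₂(0.5938/0.0099) = 3.50722

D_KL(P||Q) = -0.10898 - 0.23688 - 0.07162 + 3.50722 = 3.08974 ≈ 3.0897 bits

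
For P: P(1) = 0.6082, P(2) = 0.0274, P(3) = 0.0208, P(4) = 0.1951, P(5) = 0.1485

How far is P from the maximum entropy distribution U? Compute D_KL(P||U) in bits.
0.7586 bits

U(i) = 1/5 for all i

D_KL(P||U) = Σ P(x) log₂(P(x) / (1/5))
           = Σ P(x) log₂(P(x)) + log₂(5)
           = log₂(5) - H(P)

H(P) = -Σ P(x) log₂(P(x)):
  -P(1)·log₂(P(1)) = -(0.6082)·log₂(0.6082) = 0.43631
  -P(2)·log₂(P(2)) = -(0.0274)·log₂(0.0274) = 0.14220
  -P(3)·log₂(P(3)) = -(0.0208)·log₂(0.0208) = 0.11622
  -P(4)·log₂(P(4)) = -(0.1951)·log₂(0.1951) = 0.45999
  -P(5)·log₂(P(5)) = -(0.1485)·log₂(0.1485) = 0.40859
H(P) = 0.43631 + 0.14220 + 0.11622 + 0.45999 + 0.40859 = 1.56331 bits

log₂(5) = 2.32193 bits

D_KL(P||U) = 2.32193 - 1.56331 = 0.75862 ≈ 0.7586 bits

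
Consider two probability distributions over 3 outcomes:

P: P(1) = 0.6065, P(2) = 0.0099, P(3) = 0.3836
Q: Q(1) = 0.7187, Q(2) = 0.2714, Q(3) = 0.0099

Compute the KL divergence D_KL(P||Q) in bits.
1.8281 bits

D_KL(P||Q) = Σ P(x) log₂(P(x)/Q(x))

Computing term by term:
  P(1)·log₂(P(1)/Q(1)) = 0.6065·log₂(0.6065/0.7187) = -0.14852
  P(2)·log₂(P(2)/Q(2)) = 0.0099·log₂(0.0099/0.2714) = -0.04729
  P(3)·log₂(P(3)/Q(3)) = 0.3836·log₂(0.3836/0.0099) = 2.02389

D_KL(P||Q) = -0.14852 - 0.04729 + 2.02389 = 1.82808 ≈ 1.8281 bits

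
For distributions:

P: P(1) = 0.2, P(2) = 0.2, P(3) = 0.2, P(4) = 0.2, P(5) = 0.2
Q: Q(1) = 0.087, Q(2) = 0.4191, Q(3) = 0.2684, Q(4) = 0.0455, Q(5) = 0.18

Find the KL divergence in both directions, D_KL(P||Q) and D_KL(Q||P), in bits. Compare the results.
D_KL(P||Q) = 0.3995 bits, D_KL(Q||P) = 0.3322 bits. D_KL(P||Q) is larger than D_KL(Q||P) by 0.0673 bits; the two directions differ.

D_KL(P||Q) = Σ P(x) log₂(P(x)/Q(x))

Computing term by term:
  P(1)·log₂(P(1)/Q(1)) = 0.2·log₂(0.2/0.087) = 0.24018
  P(2)·log₂(P(2)/Q(2)) = 0.2·log₂(0.2/0.4191) = -0.21346
  P(3)·log₂(P(3)/Q(3)) = 0.2·log₂(0.2/0.2684) = -0.08488
  P(4)·log₂(P(4)/Q(4)) = 0.2·log₂(0.2/0.0455) = 0.42721
  P(5)·log₂(P(5)/Q(5)) = 0.2·log₂(0.2/0.18) = 0.03040

D_KL(P||Q) = 0.24018 - 0.21346 - 0.08488 + 0.42721 + 0.03040 = 0.39945 ≈ 0.3995 bits

D_KL(Q||P) = Σ Q(x) log₂(Q(x)/P(x))

Computing term by term:
  Q(1)·log₂(Q(1)/P(1)) = 0.087·log₂(0.087/0.2) = -0.10448
  Q(2)·log₂(Q(2)/P(2)) = 0.4191·log₂(0.4191/0.2) = 0.44730
  Q(3)·log₂(Q(3)/P(3)) = 0.2684·log₂(0.2684/0.2) = 0.11390
  Q(4)·log₂(Q(4)/P(4)) = 0.0455·log₂(0.0455/0.2) = -0.09719
  Q(5)·log₂(Q(5)/P(5)) = 0.18·log₂(0.18/0.2) = -0.02736

D_KL(Q||P) = -0.10448 + 0.44730 + 0.11390 - 0.09719 - 0.02736 = 0.33217 ≈ 0.3322 bits

These are NOT equal (difference: 0.0673 bits). KL divergence is asymmetric: D_KL(P||Q) ≠ D_KL(Q||P) in general.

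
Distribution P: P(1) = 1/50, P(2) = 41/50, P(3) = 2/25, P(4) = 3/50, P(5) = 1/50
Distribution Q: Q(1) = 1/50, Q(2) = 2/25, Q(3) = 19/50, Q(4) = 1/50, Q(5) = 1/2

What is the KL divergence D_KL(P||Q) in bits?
2.5756 bits

D_KL(P||Q) = Σ P(x) log₂(P(x)/Q(x))

Computing term by term:
  P(1)·log₂(P(1)/Q(1)) = (1/50)·log₂((1/50)/(1/50)) = 0.00000
  P(2)·log₂(P(2)/Q(2)) = (41/50)·log₂((41/50)/(2/25)) = 2.75319
  P(3)·log₂(P(3)/Q(3)) = (2/25)·log₂((2/25)/(19/50)) = -0.17983
  P(4)·log₂(P(4)/Q(4)) = (3/50)·log₂((3/50)/(1/50)) = 0.09510
  P(5)·log₂(P(5)/Q(5)) = (1/50)·log₂((1/50)/(1/2)) = -0.09288

D_KL(P||Q) = 0.00000 + 2.75319 - 0.17983 + 0.09510 - 0.09288 = 2.57558 ≈ 2.5756 bits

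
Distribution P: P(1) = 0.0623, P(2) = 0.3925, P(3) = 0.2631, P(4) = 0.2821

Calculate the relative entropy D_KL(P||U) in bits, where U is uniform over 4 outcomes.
0.1991 bits

U(i) = 1/4 for all i

D_KL(P||U) = Σ P(x) log₂(P(x) / (1/4))
           = Σ P(x) log₂(P(x)) + log₂(4)
           = log₂(4) - H(P)

H(P) = -Σ P(x) log₂(P(x)):
  -P(1)·log₂(P(1)) = -(0.0623)·log₂(0.0623) = 0.24949
  -P(2)·log₂(P(2)) = -(0.3925)·log₂(0.3925) = 0.52957
  -P(3)·log₂(P(3)) = -(0.2631)·log₂(0.2631) = 0.50681
  -P(4)·log₂(P(4)) = -(0.2821)·log₂(0.2821) = 0.51504
H(P) = 0.24949 + 0.52957 + 0.50681 + 0.51504 = 1.80091 bits

log₂(4) = 2.00000 bits

D_KL(P||U) = 2.00000 - 1.80091 = 0.19909 ≈ 0.1991 bits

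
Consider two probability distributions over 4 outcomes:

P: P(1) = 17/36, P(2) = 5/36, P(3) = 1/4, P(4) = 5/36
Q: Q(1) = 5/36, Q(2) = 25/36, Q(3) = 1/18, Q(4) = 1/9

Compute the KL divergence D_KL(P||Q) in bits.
1.0984 bits

D_KL(P||Q) = Σ P(x) log₂(P(x)/Q(x))

Computing term by term:
  P(1)·log₂(P(1)/Q(1)) = (17/36)·log₂((17/36)/(5/36)) = 0.83372
  P(2)·log₂(P(2)/Q(2)) = (5/36)·log₂((5/36)/(25/36)) = -0.32249
  P(3)·log₂(P(3)/Q(3)) = (1/4)·log₂((1/4)/(1/18)) = 0.54248
  P(4)·log₂(P(4)/Q(4)) = (5/36)·log₂((5/36)/(1/9)) = 0.04471

D_KL(P||Q) = 0.83372 - 0.32249 + 0.54248 + 0.04471 = 1.09842 ≈ 1.0984 bits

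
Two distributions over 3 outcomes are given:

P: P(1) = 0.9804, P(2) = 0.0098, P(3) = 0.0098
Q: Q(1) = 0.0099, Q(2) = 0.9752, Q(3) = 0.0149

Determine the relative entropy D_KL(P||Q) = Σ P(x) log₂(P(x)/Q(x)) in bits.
6.4289 bits

D_KL(P||Q) = Σ P(x) log₂(P(x)/Q(x))

Computing term by term:
  P(1)·log₂(P(1)/Q(1)) = 0.9804·log₂(0.9804/0.0099) = 6.49985
  P(2)·log₂(P(2)/Q(2)) = 0.0098·log₂(0.0098/0.9752) = -0.06504
  P(3)·log₂(P(3)/Q(3)) = 0.0098·log₂(0.0098/0.0149) = -0.00592

D_KL(P||Q) = 6.49985 - 0.06504 - 0.00592 = 6.42889 ≈ 6.4289 bits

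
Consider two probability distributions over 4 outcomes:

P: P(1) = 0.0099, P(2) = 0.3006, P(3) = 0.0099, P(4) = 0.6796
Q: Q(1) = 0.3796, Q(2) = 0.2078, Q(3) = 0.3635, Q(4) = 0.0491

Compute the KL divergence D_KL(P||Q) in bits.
2.6329 bits

D_KL(P||Q) = Σ P(x) log₂(P(x)/Q(x))

Computing term by term:
  P(1)·log₂(P(1)/Q(1)) = 0.0099·log₂(0.0099/0.3796) = -0.05208
  P(2)·log₂(P(2)/Q(2)) = 0.3006·log₂(0.3006/0.2078) = 0.16011
  P(3)·log₂(P(3)/Q(3)) = 0.0099·log₂(0.0099/0.3635) = -0.05146
  P(4)·log₂(P(4)/Q(4)) = 0.6796·log₂(0.6796/0.0491) = 2.57629

D_KL(P||Q) = -0.05208 + 0.16011 - 0.05146 + 2.57629 = 2.63286 ≈ 2.6329 bits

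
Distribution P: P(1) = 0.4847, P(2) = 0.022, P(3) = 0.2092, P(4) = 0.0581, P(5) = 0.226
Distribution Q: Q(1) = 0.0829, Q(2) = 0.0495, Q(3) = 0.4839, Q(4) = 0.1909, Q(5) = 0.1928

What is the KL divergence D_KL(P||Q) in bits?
0.9081 bits

D_KL(P||Q) = Σ P(x) log₂(P(x)/Q(x))

Computing term by term:
  P(1)·log₂(P(1)/Q(1)) = 0.4847·log₂(0.4847/0.0829) = 1.23485
  P(2)·log₂(P(2)/Q(2)) = 0.022·log₂(0.022/0.0495) = -0.02574
  P(3)·log₂(P(3)/Q(3)) = 0.2092·log₂(0.2092/0.4839) = -0.25310
  P(4)·log₂(P(4)/Q(4)) = 0.0581·log₂(0.0581/0.1909) = -0.09971
  P(5)·log₂(P(5)/Q(5)) = 0.226·log₂(0.226/0.1928) = 0.05180

D_KL(P||Q) = 1.23485 - 0.02574 - 0.25310 - 0.09971 + 0.05180 = 0.90810 ≈ 0.9081 bits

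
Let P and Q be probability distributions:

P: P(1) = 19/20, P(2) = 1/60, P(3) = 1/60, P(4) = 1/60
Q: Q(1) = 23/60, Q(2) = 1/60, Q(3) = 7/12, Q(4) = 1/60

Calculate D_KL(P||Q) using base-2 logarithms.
1.1584 bits

D_KL(P||Q) = Σ P(x) log₂(P(x)/Q(x))

Computing term by term:
  P(1)·log₂(P(1)/Q(1)) = (19/20)·log₂((19/20)/(23/60)) = 1.24386
  P(2)·log₂(P(2)/Q(2)) = (1/60)·log₂((1/60)/(1/60)) = 0.00000
  P(3)·log₂(P(3)/Q(3)) = (1/60)·log₂((1/60)/(7/12)) = -0.08549
  P(4)·log₂(P(4)/Q(4)) = (1/60)·log₂((1/60)/(1/60)) = 0.00000

D_KL(P||Q) = 1.24386 + 0.00000 - 0.08549 + 0.00000 = 1.15837 ≈ 1.1584 bits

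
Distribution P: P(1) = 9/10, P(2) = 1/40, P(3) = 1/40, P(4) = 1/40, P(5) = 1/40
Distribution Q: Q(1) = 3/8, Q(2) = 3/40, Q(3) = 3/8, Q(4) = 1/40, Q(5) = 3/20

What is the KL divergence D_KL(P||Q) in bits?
0.9348 bits

D_KL(P||Q) = Σ P(x) log₂(P(x)/Q(x))

Computing term by term:
  P(1)·log₂(P(1)/Q(1)) = (9/10)·log₂((9/10)/(3/8)) = 1.13673
  P(2)·log₂(P(2)/Q(2)) = (1/40)·log₂((1/40)/(3/40)) = -0.03962
  P(3)·log₂(P(3)/Q(3)) = (1/40)·log₂((1/40)/(3/8)) = -0.09767
  P(4)·log₂(P(4)/Q(4)) = (1/40)·log₂((1/40)/(1/40)) = 0.00000
  P(5)·log₂(P(5)/Q(5)) = (1/40)·log₂((1/40)/(3/20)) = -0.06462

D_KL(P||Q) = 1.13673 - 0.03962 - 0.09767 + 0.00000 - 0.06462 = 0.93482 ≈ 0.9348 bits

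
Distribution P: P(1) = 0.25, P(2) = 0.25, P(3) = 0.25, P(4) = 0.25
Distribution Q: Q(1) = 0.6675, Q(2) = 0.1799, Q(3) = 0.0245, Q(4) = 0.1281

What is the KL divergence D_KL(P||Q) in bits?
0.8434 bits

D_KL(P||Q) = Σ P(x) log₂(P(x)/Q(x))

Computing term by term:
  P(1)·log₂(P(1)/Q(1)) = 0.25·log₂(0.25/0.6675) = -0.35421
  P(2)·log₂(P(2)/Q(2)) = 0.25·log₂(0.25/0.1799) = 0.11868
  P(3)·log₂(P(3)/Q(3)) = 0.25·log₂(0.25/0.0245) = 0.83777
  P(4)·log₂(P(4)/Q(4)) = 0.25·log₂(0.25/0.1281) = 0.24116

D_KL(P||Q) = -0.35421 + 0.11868 + 0.83777 + 0.24116 = 0.84340 ≈ 0.8434 bits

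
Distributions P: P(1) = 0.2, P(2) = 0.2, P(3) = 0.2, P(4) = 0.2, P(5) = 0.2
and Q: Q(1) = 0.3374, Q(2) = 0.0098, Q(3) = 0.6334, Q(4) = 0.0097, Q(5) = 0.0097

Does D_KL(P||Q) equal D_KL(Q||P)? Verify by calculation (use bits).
D_KL(P||Q) = 2.1330 bits, D_KL(Q||P) = 1.1806 bits. No — D_KL(P||Q) ≠ D_KL(Q||P) for this pair.

D_KL(P||Q) = Σ P(x) log₂(P(x)/Q(x))

Computing term by term:
  P(1)·log₂(P(1)/Q(1)) = 0.2·log₂(0.2/0.3374) = -0.15089
  P(2)·log₂(P(2)/Q(2)) = 0.2·log₂(0.2/0.0098) = 0.87021
  P(3)·log₂(P(3)/Q(3)) = 0.2·log₂(0.2/0.6334) = -0.33262
  P(4)·log₂(P(4)/Q(4)) = 0.2·log₂(0.2/0.0097) = 0.87317
  P(5)·log₂(P(5)/Q(5)) = 0.2·log₂(0.2/0.0097) = 0.87317

D_KL(P||Q) = -0.15089 + 0.87021 - 0.33262 + 0.87317 + 0.87317 = 2.13304 ≈ 2.1330 bits

D_KL(Q||P) = Σ Q(x) log₂(Q(x)/P(x))

Computing term by term:
  Q(1)·log₂(Q(1)/P(1)) = 0.3374·log₂(0.3374/0.2) = 0.25455
  Q(2)·log₂(Q(2)/P(2)) = 0.0098·log₂(0.0098/0.2) = -0.04264
  Q(3)·log₂(Q(3)/P(3)) = 0.6334·log₂(0.6334/0.2) = 1.05342
  Q(4)·log₂(Q(4)/P(4)) = 0.0097·log₂(0.0097/0.2) = -0.04235
  Q(5)·log₂(Q(5)/P(5)) = 0.0097·log₂(0.0097/0.2) = -0.04235

D_KL(Q||P) = 0.25455 - 0.04264 + 1.05342 - 0.04235 - 0.04235 = 1.18063 ≈ 1.1806 bits

These are NOT equal (difference: 0.9524 bits). KL divergence is asymmetric: D_KL(P||Q) ≠ D_KL(Q||P) in general.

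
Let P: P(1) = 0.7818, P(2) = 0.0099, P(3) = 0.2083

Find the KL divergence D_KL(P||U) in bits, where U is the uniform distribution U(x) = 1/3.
0.7700 bits

U(i) = 1/3 for all i

D_KL(P||U) = Σ P(x) log₂(P(x) / (1/3))
           = Σ P(x) log₂(P(x)) + log₂(3)
           = log₂(3) - H(P)

H(P) = -Σ P(x) log₂(P(x)):
  -P(1)·log₂(P(1)) = -(0.7818)·log₂(0.7818) = 0.27764
  -P(2)·log₂(P(2)) = -(0.0099)·log₂(0.0099) = 0.06592
  -P(3)·log₂(P(3)) = -(0.2083)·log₂(0.2083) = 0.47144
H(P) = 0.27764 + 0.06592 + 0.47144 = 0.81500 bits

log₂(3) = 1.58496 bits

D_KL(P||U) = 1.58496 - 0.81500 = 0.76996 ≈ 0.7700 bits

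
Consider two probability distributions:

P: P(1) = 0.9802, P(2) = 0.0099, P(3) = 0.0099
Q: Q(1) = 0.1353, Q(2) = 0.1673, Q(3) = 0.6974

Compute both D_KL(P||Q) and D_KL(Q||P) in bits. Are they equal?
D_KL(P||Q) = 2.6992 bits, D_KL(Q||P) = 4.5768 bits. No, they are not equal.

D_KL(P||Q) = Σ P(x) log₂(P(x)/Q(x))

Computing term by term:
  P(1)·log₂(P(1)/Q(1)) = 0.9802·log₂(0.9802/0.1353) = 2.80035
  P(2)·log₂(P(2)/Q(2)) = 0.0099·log₂(0.0099/0.1673) = -0.04038
  P(3)·log₂(P(3)/Q(3)) = 0.0099·log₂(0.0099/0.6974) = -0.06077

D_KL(P||Q) = 2.80035 - 0.04038 - 0.06077 = 2.69920 ≈ 2.6992 bits

D_KL(Q||P) = Σ Q(x) log₂(Q(x)/P(x))

Computing term by term:
  Q(1)·log₂(Q(1)/P(1)) = 0.1353·log₂(0.1353/0.9802) = -0.38654
  Q(2)·log₂(Q(2)/P(2)) = 0.1673·log₂(0.1673/0.0099) = 0.68239
  Q(3)·log₂(Q(3)/P(3)) = 0.6974·log₂(0.6974/0.0099) = 4.28093

D_KL(Q||P) = -0.38654 + 0.68239 + 4.28093 = 4.57678 ≈ 4.5768 bits

These are NOT equal (difference: 1.8776 bits). KL divergence is asymmetric: D_KL(P||Q) ≠ D_KL(Q||P) in general.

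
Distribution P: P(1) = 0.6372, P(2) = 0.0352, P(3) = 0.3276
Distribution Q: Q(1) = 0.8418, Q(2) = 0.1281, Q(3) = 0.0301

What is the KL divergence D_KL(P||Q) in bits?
0.8067 bits

D_KL(P||Q) = Σ P(x) log₂(P(x)/Q(x))

Computing term by term:
  P(1)·log₂(P(1)/Q(1)) = 0.6372·log₂(0.6372/0.8418) = -0.25598
  P(2)·log₂(P(2)/Q(2)) = 0.0352·log₂(0.0352/0.1281) = -0.06560
  P(3)·log₂(P(3)/Q(3)) = 0.3276·log₂(0.3276/0.0301) = 1.12829

D_KL(P||Q) = -0.25598 - 0.06560 + 1.12829 = 0.80671 ≈ 0.8067 bits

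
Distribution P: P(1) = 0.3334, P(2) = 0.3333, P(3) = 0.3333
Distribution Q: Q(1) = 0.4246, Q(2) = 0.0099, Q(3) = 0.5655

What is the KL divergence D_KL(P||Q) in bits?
1.3204 bits

D_KL(P||Q) = Σ P(x) log₂(P(x)/Q(x))

Computing term by term:
  P(1)·log₂(P(1)/Q(1)) = 0.3334·log₂(0.3334/0.4246) = -0.11631
  P(2)·log₂(P(2)/Q(2)) = 0.3333·log₂(0.3333/0.0099) = 1.69091
  P(3)·log₂(P(3)/Q(3)) = 0.3333·log₂(0.3333/0.5655) = -0.25421

D_KL(P||Q) = -0.11631 + 1.69091 - 0.25421 = 1.32039 ≈ 1.3204 bits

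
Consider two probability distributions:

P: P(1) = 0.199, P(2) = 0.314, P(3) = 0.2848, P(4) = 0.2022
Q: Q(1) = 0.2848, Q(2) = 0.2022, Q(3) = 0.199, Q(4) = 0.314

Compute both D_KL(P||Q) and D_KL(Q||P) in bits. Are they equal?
D_KL(P||Q) = 0.1154 bits, D_KL(Q||P) = 0.1154 bits. Yes, in this case they are equal (although KL divergence is not symmetric in general).

D_KL(P||Q) = Σ P(x) log₂(P(x)/Q(x))

Computing term by term:
  P(1)·log₂(P(1)/Q(1)) = 0.199·log₂(0.199/0.2848) = -0.10292
  P(2)·log₂(P(2)/Q(2)) = 0.314·log₂(0.314/0.2022) = 0.19938
  P(3)·log₂(P(3)/Q(3)) = 0.2848·log₂(0.2848/0.199) = 0.14729
  P(4)·log₂(P(4)/Q(4)) = 0.2022·log₂(0.2022/0.314) = -0.12839

D_KL(P||Q) = -0.10292 + 0.19938 + 0.14729 - 0.12839 = 0.11536 ≈ 0.1154 bits

D_KL(Q||P) = Σ Q(x) log₂(Q(x)/P(x))

Computing term by term:
  Q(1)·log₂(Q(1)/P(1)) = 0.2848·log₂(0.2848/0.199) = 0.14729
  Q(2)·log₂(Q(2)/P(2)) = 0.2022·log₂(0.2022/0.314) = -0.12839
  Q(3)·log₂(Q(3)/P(3)) = 0.199·log₂(0.199/0.2848) = -0.10292
  Q(4)·log₂(Q(4)/P(4)) = 0.314·log₂(0.314/0.2022) = 0.19938

D_KL(Q||P) = 0.14729 - 0.12839 - 0.10292 + 0.19938 = 0.11536 ≈ 0.1154 bits

These ARE equal here. Q is P with outcomes relabeled (Q(1) = P(3), Q(2) = P(4), Q(3) = P(1), Q(4) = P(2)) by a relabeling that is its own inverse, so the two sums contain exactly the same terms in a different order. This is a special case — KL divergence is not symmetric in general: D_KL(P||Q) ≠ D_KL(Q||P) for most P, Q.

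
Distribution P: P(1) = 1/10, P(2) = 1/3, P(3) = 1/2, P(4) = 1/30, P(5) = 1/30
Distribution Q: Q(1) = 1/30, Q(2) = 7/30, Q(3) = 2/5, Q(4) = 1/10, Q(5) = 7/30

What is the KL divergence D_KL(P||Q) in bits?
0.3446 bits

D_KL(P||Q) = Σ P(x) log₂(P(x)/Q(x))

Computing term by term:
  P(1)·log₂(P(1)/Q(1)) = (1/10)·log₂((1/10)/(1/30)) = 0.15850
  P(2)·log₂(P(2)/Q(2)) = (1/3)·log₂((1/3)/(7/30)) = 0.17152
  P(3)·log₂(P(3)/Q(3)) = (1/2)·log₂((1/2)/(2/5)) = 0.16096
  P(4)·log₂(P(4)/Q(4)) = (1/30)·log₂((1/30)/(1/10)) = -0.05283
  P(5)·log₂(P(5)/Q(5)) = (1/30)·log₂((1/30)/(7/30)) = -0.09358

D_KL(P||Q) = 0.15850 + 0.17152 + 0.16096 - 0.05283 - 0.09358 = 0.34457 ≈ 0.3446 bits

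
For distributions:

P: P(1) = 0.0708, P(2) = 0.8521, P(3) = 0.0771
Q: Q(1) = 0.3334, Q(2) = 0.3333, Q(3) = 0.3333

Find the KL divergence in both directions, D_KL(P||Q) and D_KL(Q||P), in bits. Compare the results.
D_KL(P||Q) = 0.8328 bits, D_KL(Q||P) = 0.9979 bits. D_KL(Q||P) is larger than D_KL(P||Q) by 0.1651 bits; the two directions differ.

D_KL(P||Q) = Σ P(x) log₂(P(x)/Q(x))

Computing term by term:
  P(1)·log₂(P(1)/Q(1)) = 0.0708·log₂(0.0708/0.3334) = -0.15827
  P(2)·log₂(P(2)/Q(2)) = 0.8521·log₂(0.8521/0.3333) = 1.15392
  P(3)·log₂(P(3)/Q(3)) = 0.0771·log₂(0.0771/0.3333) = -0.16284

D_KL(P||Q) = -0.15827 + 1.15392 - 0.16284 = 0.83281 ≈ 0.8328 bits

D_KL(Q||P) = Σ Q(x) log₂(Q(x)/P(x))

Computing term by term:
  Q(1)·log₂(Q(1)/P(1)) = 0.3334·log₂(0.3334/0.0708) = 0.74529
  Q(2)·log₂(Q(2)/P(2)) = 0.3333·log₂(0.3333/0.8521) = -0.45136
  Q(3)·log₂(Q(3)/P(3)) = 0.3333·log₂(0.3333/0.0771) = 0.70394

D_KL(Q||P) = 0.74529 - 0.45136 + 0.70394 = 0.99787 ≈ 0.9979 bits

These are NOT equal (difference: 0.1651 bits). KL divergence is asymmetric: D_KL(P||Q) ≠ D_KL(Q||P) in general.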